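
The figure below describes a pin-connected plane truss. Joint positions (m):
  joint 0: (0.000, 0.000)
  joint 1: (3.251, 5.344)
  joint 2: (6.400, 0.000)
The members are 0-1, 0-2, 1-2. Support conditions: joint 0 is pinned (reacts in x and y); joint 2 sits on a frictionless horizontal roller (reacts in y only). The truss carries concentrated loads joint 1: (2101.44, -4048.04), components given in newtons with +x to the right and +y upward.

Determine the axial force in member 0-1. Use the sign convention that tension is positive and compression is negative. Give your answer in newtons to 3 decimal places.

N=3 nodes, M=3 members, R=3 reactions → 2N=6, M+R=6
member 0 (0-1): L=6.2552, (cx,cy)=(0.5197,0.8543)
member 1 (0-2): L=6.4000, (cx,cy)=(1.0000,0.0000)
member 2 (1-2): L=6.2028, (cx,cy)=(0.5077,-0.8615)
solve A·x = −loads:
  F[0-1] = -277.4799 N (compression)
  F[0-2] = +2245.6543 N (tension)
  F[1-2] = -4423.4075 N (compression)
  Rx@0 = -2101.4400 N
  Ry@0 = +237.0598 N
  Ry@2 = +3810.9802 N

-277.480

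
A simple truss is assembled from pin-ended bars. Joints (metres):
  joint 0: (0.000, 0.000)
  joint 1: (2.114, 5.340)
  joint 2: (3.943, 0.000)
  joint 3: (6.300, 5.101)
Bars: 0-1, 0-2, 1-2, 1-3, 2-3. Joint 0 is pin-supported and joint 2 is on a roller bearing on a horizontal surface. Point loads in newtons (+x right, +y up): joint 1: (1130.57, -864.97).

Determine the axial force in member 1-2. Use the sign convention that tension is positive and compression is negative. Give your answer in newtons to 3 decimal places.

N=4 nodes, M=5 members, R=3 reactions → 2N=8, M+R=8
member 0 (0-1): L=5.7432, (cx,cy)=(0.3681,0.9298)
member 1 (0-2): L=3.9430, (cx,cy)=(1.0000,0.0000)
member 2 (1-2): L=5.6445, (cx,cy)=(0.3240,-0.9460)
member 3 (1-3): L=4.1928, (cx,cy)=(0.9984,-0.0570)
member 4 (2-3): L=5.6192, (cx,cy)=(0.4195,0.9078)
solve A·x = −loads:
  F[0-1] = +1215.2233 N (tension)
  F[0-2] = +683.2632 N (tension)
  F[1-2] = -2108.6425 N (compression)
  F[1-3] = -0.0000 N (compression)
  F[2-3] = +0.0000 N (tension)
  Rx@0 = -1130.5700 N
  Ry@0 = -1129.9046 N
  Ry@2 = +1994.8746 N

-2108.642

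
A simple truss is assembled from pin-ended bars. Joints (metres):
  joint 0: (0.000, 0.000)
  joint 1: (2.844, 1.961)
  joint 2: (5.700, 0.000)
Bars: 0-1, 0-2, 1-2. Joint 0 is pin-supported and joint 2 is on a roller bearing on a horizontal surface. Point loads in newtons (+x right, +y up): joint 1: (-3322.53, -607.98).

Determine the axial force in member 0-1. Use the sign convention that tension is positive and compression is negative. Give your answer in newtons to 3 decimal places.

N=3 nodes, M=3 members, R=3 reactions → 2N=6, M+R=6
member 0 (0-1): L=3.4545, (cx,cy)=(0.8233,0.5677)
member 1 (0-2): L=5.7000, (cx,cy)=(1.0000,0.0000)
member 2 (1-2): L=3.4644, (cx,cy)=(0.8244,-0.5660)
solve A·x = −loads:
  F[0-1] = -2550.2952 N (compression)
  F[0-2] = -1222.9635 N (compression)
  F[1-2] = +1483.4973 N (tension)
  Rx@0 = +3322.5300 N
  Ry@0 = +1447.6969 N
  Ry@2 = -839.7169 N

-2550.295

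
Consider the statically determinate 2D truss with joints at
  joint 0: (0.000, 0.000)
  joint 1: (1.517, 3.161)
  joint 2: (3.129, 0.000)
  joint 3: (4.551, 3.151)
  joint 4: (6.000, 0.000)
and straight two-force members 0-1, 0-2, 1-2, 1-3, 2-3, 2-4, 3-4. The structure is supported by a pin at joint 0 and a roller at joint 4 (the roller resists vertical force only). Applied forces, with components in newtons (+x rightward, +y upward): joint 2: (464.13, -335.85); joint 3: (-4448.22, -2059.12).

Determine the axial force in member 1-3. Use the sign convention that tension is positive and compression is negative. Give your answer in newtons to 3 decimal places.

N=5 nodes, M=7 members, R=3 reactions → 2N=10, M+R=10
member 0 (0-1): L=3.5062, (cx,cy)=(0.4327,0.9016)
member 1 (0-2): L=3.1290, (cx,cy)=(1.0000,0.0000)
member 2 (1-2): L=3.5483, (cx,cy)=(0.4543,-0.8908)
member 3 (1-3): L=3.0340, (cx,cy)=(1.0000,-0.0033)
member 4 (2-3): L=3.4570, (cx,cy)=(0.4113,0.9115)
member 5 (2-4): L=2.8710, (cx,cy)=(1.0000,0.0000)
member 6 (3-4): L=3.4682, (cx,cy)=(0.4178,-0.9085)
solve A·x = −loads:
  F[0-1] = -3320.9745 N (compression)
  F[0-2] = -2547.2167 N (compression)
  F[1-2] = +3371.8697 N (tension)
  F[1-3] = -2968.7348 N (compression)
  F[2-3] = -2927.0701 N (compression)
  F[2-4] = -275.4841 N (compression)
  F[3-4] = +659.3744 N (tension)
  Rx@0 = +3984.0900 N
  Ry@0 = +2994.0386 N
  Ry@4 = -599.0686 N

-2968.735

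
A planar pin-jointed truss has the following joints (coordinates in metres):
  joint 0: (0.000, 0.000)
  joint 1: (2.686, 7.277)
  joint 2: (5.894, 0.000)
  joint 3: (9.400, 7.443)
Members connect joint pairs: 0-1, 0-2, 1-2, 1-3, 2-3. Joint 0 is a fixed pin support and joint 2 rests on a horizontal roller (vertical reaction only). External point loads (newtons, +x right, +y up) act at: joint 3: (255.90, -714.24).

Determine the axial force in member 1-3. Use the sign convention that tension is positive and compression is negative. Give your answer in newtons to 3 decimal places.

599.503

N=4 nodes, M=5 members, R=3 reactions → 2N=8, M+R=8
member 0 (0-1): L=7.7569, (cx,cy)=(0.3463,0.9381)
member 1 (0-2): L=5.8940, (cx,cy)=(1.0000,0.0000)
member 2 (1-2): L=7.9527, (cx,cy)=(0.4034,-0.9150)
member 3 (1-3): L=6.7161, (cx,cy)=(0.9997,0.0247)
member 4 (2-3): L=8.2274, (cx,cy)=(0.4261,0.9047)
solve A·x = −loads:
  F[0-1] = +797.3415 N (tension)
  F[0-2] = -20.1977 N (compression)
  F[1-2] = -801.2790 N (compression)
  F[1-3] = +599.5034 N (tension)
  F[2-3] = -805.8926 N (compression)
  Rx@0 = -255.9000 N
  Ry@0 = -748.0131 N
  Ry@2 = +1462.2531 N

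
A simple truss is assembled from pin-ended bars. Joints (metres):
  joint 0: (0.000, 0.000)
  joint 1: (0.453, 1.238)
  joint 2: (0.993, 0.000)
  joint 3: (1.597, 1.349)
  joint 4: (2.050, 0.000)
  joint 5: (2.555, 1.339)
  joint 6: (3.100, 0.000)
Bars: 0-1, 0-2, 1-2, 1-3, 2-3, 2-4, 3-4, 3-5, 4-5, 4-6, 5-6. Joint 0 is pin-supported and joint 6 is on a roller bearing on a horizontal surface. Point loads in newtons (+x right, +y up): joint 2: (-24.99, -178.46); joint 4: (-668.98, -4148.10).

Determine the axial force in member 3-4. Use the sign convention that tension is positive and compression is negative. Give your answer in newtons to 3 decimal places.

1445.886

N=7 nodes, M=11 members, R=3 reactions → 2N=14, M+R=14
member 0 (0-1): L=1.3183, (cx,cy)=(0.3436,0.9391)
member 1 (0-2): L=0.9930, (cx,cy)=(1.0000,0.0000)
member 2 (1-2): L=1.3506, (cx,cy)=(0.3998,-0.9166)
member 3 (1-3): L=1.1494, (cx,cy)=(0.9953,0.0966)
member 4 (2-3): L=1.4780, (cx,cy)=(0.4086,0.9127)
member 5 (2-4): L=1.0570, (cx,cy)=(1.0000,0.0000)
member 6 (3-4): L=1.4230, (cx,cy)=(0.3183,-0.9480)
member 7 (3-5): L=0.9581, (cx,cy)=(0.9999,-0.0104)
member 8 (4-5): L=1.4311, (cx,cy)=(0.3529,0.9357)
member 9 (4-6): L=1.0500, (cx,cy)=(1.0000,0.0000)
member 10 (5-6): L=1.4457, (cx,cy)=(0.3770,-0.9262)
solve A·x = −loads:
  F[0-1] = -1625.2676 N (compression)
  F[0-2] = -135.4785 N (compression)
  F[1-2] = +1540.8427 N (tension)
  F[1-3] = -1180.0497 N (compression)
  F[2-3] = -1351.9063 N (compression)
  F[2-4] = +1058.0076 N (tension)
  F[3-4] = +1445.8860 N (tension)
  F[3-5] = -2187.3831 N (compression)
  F[4-5] = +2968.3974 N (tension)
  F[4-6] = +1139.7636 N (tension)
  F[5-6] = -3023.3317 N (compression)
  Rx@0 = +693.9700 N
  Ry@0 = +1526.2968 N
  Ry@6 = +2800.2632 N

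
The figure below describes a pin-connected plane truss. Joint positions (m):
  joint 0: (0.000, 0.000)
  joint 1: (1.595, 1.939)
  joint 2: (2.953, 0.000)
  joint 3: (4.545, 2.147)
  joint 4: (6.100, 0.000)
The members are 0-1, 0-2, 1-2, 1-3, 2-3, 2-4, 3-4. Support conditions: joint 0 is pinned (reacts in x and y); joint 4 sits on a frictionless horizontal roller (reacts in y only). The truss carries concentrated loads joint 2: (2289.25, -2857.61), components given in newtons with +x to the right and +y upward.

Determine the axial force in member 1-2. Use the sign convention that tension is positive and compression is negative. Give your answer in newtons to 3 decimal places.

N=5 nodes, M=7 members, R=3 reactions → 2N=10, M+R=10
member 0 (0-1): L=2.5107, (cx,cy)=(0.6353,0.7723)
member 1 (0-2): L=2.9530, (cx,cy)=(1.0000,0.0000)
member 2 (1-2): L=2.3673, (cx,cy)=(0.5737,-0.8191)
member 3 (1-3): L=2.9573, (cx,cy)=(0.9975,0.0703)
member 4 (2-3): L=2.6728, (cx,cy)=(0.5956,0.8033)
member 5 (2-4): L=3.1470, (cx,cy)=(1.0000,0.0000)
member 6 (3-4): L=2.6510, (cx,cy)=(0.5866,-0.8099)
solve A·x = −loads:
  F[0-1] = -1908.9362 N (compression)
  F[0-2] = +3501.9482 N (tension)
  F[1-2] = +1615.6766 N (tension)
  F[1-3] = -2144.8603 N (compression)
  F[2-3] = +1909.9795 N (tension)
  F[2-4] = +1001.9243 N (tension)
  F[3-4] = -1708.0835 N (compression)
  Rx@0 = -2289.2500 N
  Ry@0 = +1474.2457 N
  Ry@4 = +1383.3643 N

1615.677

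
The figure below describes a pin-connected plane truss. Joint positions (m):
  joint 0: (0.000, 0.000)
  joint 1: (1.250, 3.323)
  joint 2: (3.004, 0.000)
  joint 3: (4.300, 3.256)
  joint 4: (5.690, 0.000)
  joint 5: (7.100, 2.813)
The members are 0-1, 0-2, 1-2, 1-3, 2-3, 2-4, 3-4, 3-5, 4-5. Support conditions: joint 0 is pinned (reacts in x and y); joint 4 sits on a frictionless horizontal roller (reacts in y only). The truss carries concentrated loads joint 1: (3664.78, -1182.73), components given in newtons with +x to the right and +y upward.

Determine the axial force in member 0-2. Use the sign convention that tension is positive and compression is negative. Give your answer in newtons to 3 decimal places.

3206.853

N=6 nodes, M=9 members, R=3 reactions → 2N=12, M+R=12
member 0 (0-1): L=3.5503, (cx,cy)=(0.3521,0.9360)
member 1 (0-2): L=3.0040, (cx,cy)=(1.0000,0.0000)
member 2 (1-2): L=3.7575, (cx,cy)=(0.4668,-0.8844)
member 3 (1-3): L=3.0507, (cx,cy)=(0.9998,-0.0220)
member 4 (2-3): L=3.5044, (cx,cy)=(0.3698,0.9291)
member 5 (2-4): L=2.6860, (cx,cy)=(1.0000,0.0000)
member 6 (3-4): L=3.5403, (cx,cy)=(0.3926,-0.9197)
member 7 (3-5): L=2.8348, (cx,cy)=(0.9877,-0.1563)
member 8 (4-5): L=3.1466, (cx,cy)=(0.4481,0.8940)
solve A·x = −loads:
  F[0-1] = +1300.6335 N (tension)
  F[0-2] = +3206.8528 N (tension)
  F[1-2] = -2665.1571 N (compression)
  F[1-3] = -1963.2334 N (compression)
  F[2-3] = +2536.8146 N (tension)
  F[2-4] = +1024.6058 N (tension)
  F[3-4] = -2609.6396 N (compression)
  F[3-5] = -0.0000 N (tension)
  F[4-5] = +0.0000 N (tension)
  Rx@0 = -3664.7800 N
  Ry@0 = -1217.3537 N
  Ry@4 = +2400.0837 N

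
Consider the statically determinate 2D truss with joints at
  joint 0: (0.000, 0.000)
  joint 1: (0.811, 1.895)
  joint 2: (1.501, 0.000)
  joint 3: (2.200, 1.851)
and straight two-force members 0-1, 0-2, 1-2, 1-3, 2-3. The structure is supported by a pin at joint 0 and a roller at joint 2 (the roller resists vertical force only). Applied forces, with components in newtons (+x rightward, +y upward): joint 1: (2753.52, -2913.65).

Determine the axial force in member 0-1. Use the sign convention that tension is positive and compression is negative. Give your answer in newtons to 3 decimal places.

N=4 nodes, M=5 members, R=3 reactions → 2N=8, M+R=8
member 0 (0-1): L=2.0612, (cx,cy)=(0.3935,0.9193)
member 1 (0-2): L=1.5010, (cx,cy)=(1.0000,0.0000)
member 2 (1-2): L=2.0167, (cx,cy)=(0.3421,-0.9396)
member 3 (1-3): L=1.3897, (cx,cy)=(0.9995,-0.0317)
member 4 (2-3): L=1.9786, (cx,cy)=(0.3533,0.9355)
solve A·x = −loads:
  F[0-1] = +2324.3814 N (tension)
  F[0-2] = +1838.9902 N (tension)
  F[1-2] = -5374.9457 N (compression)
  F[1-3] = +0.0000 N (tension)
  F[2-3] = -0.0000 N (compression)
  Rx@0 = -2753.5200 N
  Ry@0 = -2136.9100 N
  Ry@2 = +5050.5600 N

2324.381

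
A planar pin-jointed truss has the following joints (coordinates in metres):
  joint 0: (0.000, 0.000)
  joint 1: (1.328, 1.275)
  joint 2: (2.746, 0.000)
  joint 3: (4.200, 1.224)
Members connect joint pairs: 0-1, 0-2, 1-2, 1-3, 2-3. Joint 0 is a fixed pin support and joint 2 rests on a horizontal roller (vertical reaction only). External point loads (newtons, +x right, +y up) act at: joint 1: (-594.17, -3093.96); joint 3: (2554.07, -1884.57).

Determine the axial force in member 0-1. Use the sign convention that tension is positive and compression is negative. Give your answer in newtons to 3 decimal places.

379.404

N=4 nodes, M=5 members, R=3 reactions → 2N=8, M+R=8
member 0 (0-1): L=1.8410, (cx,cy)=(0.7214,0.6926)
member 1 (0-2): L=2.7460, (cx,cy)=(1.0000,0.0000)
member 2 (1-2): L=1.9069, (cx,cy)=(0.7436,-0.6686)
member 3 (1-3): L=2.8725, (cx,cy)=(0.9998,-0.0178)
member 4 (2-3): L=1.9006, (cx,cy)=(0.7650,0.6440)
solve A·x = −loads:
  F[0-1] = +379.4037 N (tension)
  F[0-2] = +1686.2154 N (tension)
  F[1-2] = -5145.0564 N (compression)
  F[1-3] = +4694.4944 N (tension)
  F[2-3] = -2796.8987 N (compression)
  Rx@0 = -1959.9000 N
  Ry@0 = -262.7620 N
  Ry@2 = +5241.2920 N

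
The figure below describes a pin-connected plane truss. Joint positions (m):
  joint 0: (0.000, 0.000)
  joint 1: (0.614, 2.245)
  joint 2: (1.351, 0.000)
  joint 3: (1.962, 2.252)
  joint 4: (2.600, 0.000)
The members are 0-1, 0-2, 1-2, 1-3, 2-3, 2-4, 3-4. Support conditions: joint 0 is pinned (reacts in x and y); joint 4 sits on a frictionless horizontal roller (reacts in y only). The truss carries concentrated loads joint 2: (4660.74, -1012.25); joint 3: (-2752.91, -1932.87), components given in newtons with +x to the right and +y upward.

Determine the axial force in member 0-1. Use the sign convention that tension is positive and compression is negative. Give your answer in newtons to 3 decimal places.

N=5 nodes, M=7 members, R=3 reactions → 2N=10, M+R=10
member 0 (0-1): L=2.3274, (cx,cy)=(0.2638,0.9646)
member 1 (0-2): L=1.3510, (cx,cy)=(1.0000,0.0000)
member 2 (1-2): L=2.3629, (cx,cy)=(0.3119,-0.9501)
member 3 (1-3): L=1.3480, (cx,cy)=(1.0000,0.0052)
member 4 (2-3): L=2.3334, (cx,cy)=(0.2618,0.9651)
member 5 (2-4): L=1.2490, (cx,cy)=(1.0000,0.0000)
member 6 (3-4): L=2.3406, (cx,cy)=(0.2726,-0.9621)
solve A·x = −loads:
  F[0-1] = -3467.8577 N (compression)
  F[0-2] = +2822.6789 N (tension)
  F[1-2] = +3509.6628 N (tension)
  F[1-3] = -2009.5670 N (compression)
  F[2-3] = -2406.2814 N (compression)
  F[2-4] = -113.2902 N (compression)
  F[3-4] = +415.6275 N (tension)
  Rx@0 = -1907.8300 N
  Ry@0 = +3345.0095 N
  Ry@4 = -399.8895 N

-3467.858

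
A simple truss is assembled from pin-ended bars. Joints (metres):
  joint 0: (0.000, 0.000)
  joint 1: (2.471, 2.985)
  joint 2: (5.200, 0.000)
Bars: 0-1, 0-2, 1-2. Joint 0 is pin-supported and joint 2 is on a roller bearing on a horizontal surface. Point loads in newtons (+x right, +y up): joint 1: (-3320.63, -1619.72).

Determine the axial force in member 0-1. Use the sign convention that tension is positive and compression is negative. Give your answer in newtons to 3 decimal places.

-3578.048

N=3 nodes, M=3 members, R=3 reactions → 2N=6, M+R=6
member 0 (0-1): L=3.8751, (cx,cy)=(0.6377,0.7703)
member 1 (0-2): L=5.2000, (cx,cy)=(1.0000,0.0000)
member 2 (1-2): L=4.0445, (cx,cy)=(0.6747,-0.7380)
solve A·x = −loads:
  F[0-1] = -3578.0482 N (compression)
  F[0-2] = -1039.0230 N (compression)
  F[1-2] = +1539.8637 N (tension)
  Rx@0 = +3320.6300 N
  Ry@0 = +2756.2109 N
  Ry@2 = -1136.4909 N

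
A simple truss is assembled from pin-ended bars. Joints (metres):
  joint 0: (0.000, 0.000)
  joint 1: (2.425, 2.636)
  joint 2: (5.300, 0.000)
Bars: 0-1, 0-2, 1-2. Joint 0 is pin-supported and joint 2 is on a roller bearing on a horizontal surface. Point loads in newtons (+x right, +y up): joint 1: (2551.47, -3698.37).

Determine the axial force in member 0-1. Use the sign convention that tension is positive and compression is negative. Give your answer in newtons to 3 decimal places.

N=3 nodes, M=3 members, R=3 reactions → 2N=6, M+R=6
member 0 (0-1): L=3.5818, (cx,cy)=(0.6770,0.7359)
member 1 (0-2): L=5.3000, (cx,cy)=(1.0000,0.0000)
member 2 (1-2): L=3.9005, (cx,cy)=(0.7371,-0.6758)
solve A·x = −loads:
  F[0-1] = -1001.6962 N (compression)
  F[0-2] = +3229.6568 N (tension)
  F[1-2] = -4381.6931 N (compression)
  Rx@0 = -2551.4700 N
  Ry@0 = +737.1960 N
  Ry@2 = +2961.1740 N

-1001.696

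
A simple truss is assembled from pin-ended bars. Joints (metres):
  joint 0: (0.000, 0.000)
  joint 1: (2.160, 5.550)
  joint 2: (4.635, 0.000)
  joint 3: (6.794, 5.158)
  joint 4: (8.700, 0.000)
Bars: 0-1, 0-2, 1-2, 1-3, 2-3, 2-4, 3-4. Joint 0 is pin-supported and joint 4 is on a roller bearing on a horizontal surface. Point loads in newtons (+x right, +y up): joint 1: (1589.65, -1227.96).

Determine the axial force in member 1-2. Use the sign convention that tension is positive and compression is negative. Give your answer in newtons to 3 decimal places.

-1351.181

N=5 nodes, M=7 members, R=3 reactions → 2N=10, M+R=10
member 0 (0-1): L=5.9555, (cx,cy)=(0.3627,0.9319)
member 1 (0-2): L=4.6350, (cx,cy)=(1.0000,0.0000)
member 2 (1-2): L=6.0769, (cx,cy)=(0.4073,-0.9133)
member 3 (1-3): L=4.6506, (cx,cy)=(0.9964,-0.0843)
member 4 (2-3): L=5.5916, (cx,cy)=(0.3861,0.9225)
member 5 (2-4): L=4.0650, (cx,cy)=(1.0000,0.0000)
member 6 (3-4): L=5.4989, (cx,cy)=(0.3466,-0.9380)
solve A·x = −loads:
  F[0-1] = +97.6488 N (tension)
  F[0-2] = +1554.2338 N (tension)
  F[1-2] = -1351.1810 N (compression)
  F[1-3] = -1007.5060 N (compression)
  F[2-3] = +1337.7791 N (tension)
  F[2-4] = +487.3861 N (tension)
  F[3-4] = -1406.1296 N (compression)
  Rx@0 = -1589.6500 N
  Ry@0 = -90.9999 N
  Ry@4 = +1318.9599 N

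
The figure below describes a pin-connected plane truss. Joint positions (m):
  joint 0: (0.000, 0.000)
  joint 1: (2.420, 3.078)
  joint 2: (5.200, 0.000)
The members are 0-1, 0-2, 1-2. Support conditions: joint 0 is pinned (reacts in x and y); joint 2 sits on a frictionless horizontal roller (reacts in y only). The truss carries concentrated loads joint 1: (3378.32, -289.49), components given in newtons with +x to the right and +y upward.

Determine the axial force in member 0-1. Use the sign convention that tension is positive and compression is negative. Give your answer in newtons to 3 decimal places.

N=3 nodes, M=3 members, R=3 reactions → 2N=6, M+R=6
member 0 (0-1): L=3.9154, (cx,cy)=(0.6181,0.7861)
member 1 (0-2): L=5.2000, (cx,cy)=(1.0000,0.0000)
member 2 (1-2): L=4.1476, (cx,cy)=(0.6703,-0.7421)
solve A·x = −loads:
  F[0-1] = +2346.8834 N (tension)
  F[0-2] = +1927.7826 N (tension)
  F[1-2] = -2876.1321 N (compression)
  Rx@0 = -3378.3200 N
  Ry@0 = -1844.9398 N
  Ry@2 = +2134.4298 N

2346.883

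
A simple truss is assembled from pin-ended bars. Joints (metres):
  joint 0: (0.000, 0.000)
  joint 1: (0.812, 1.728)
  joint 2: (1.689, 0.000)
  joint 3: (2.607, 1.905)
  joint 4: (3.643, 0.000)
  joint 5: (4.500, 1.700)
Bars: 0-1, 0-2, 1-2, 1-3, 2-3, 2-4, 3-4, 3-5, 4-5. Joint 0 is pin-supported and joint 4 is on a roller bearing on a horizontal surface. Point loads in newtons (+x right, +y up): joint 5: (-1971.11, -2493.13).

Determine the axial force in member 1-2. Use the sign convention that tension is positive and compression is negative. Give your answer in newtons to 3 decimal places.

N=6 nodes, M=9 members, R=3 reactions → 2N=12, M+R=12
member 0 (0-1): L=1.9093, (cx,cy)=(0.4253,0.9051)
member 1 (0-2): L=1.6890, (cx,cy)=(1.0000,0.0000)
member 2 (1-2): L=1.9378, (cx,cy)=(0.4526,-0.8917)
member 3 (1-3): L=1.8037, (cx,cy)=(0.9952,0.0981)
member 4 (2-3): L=2.1147, (cx,cy)=(0.4341,0.9009)
member 5 (2-4): L=1.9540, (cx,cy)=(1.0000,0.0000)
member 6 (3-4): L=2.1685, (cx,cy)=(0.4778,-0.8785)
member 7 (3-5): L=1.9041, (cx,cy)=(0.9942,-0.1077)
member 8 (4-5): L=1.9038, (cx,cy)=(0.4502,0.8930)
solve A·x = −loads:
  F[0-1] = -368.2835 N (compression)
  F[0-2] = -1814.4818 N (compression)
  F[1-2] = +339.4788 N (tension)
  F[1-3] = -311.7717 N (compression)
  F[2-3] = -336.0382 N (compression)
  F[2-4] = -1514.9641 N (compression)
  F[3-4] = +462.9114 N (tension)
  F[3-5] = -681.2633 N (compression)
  F[4-5] = -2874.1509 N (compression)
  Rx@0 = +1971.1100 N
  Ry@0 = +333.3172 N
  Ry@4 = +2159.8128 N

339.479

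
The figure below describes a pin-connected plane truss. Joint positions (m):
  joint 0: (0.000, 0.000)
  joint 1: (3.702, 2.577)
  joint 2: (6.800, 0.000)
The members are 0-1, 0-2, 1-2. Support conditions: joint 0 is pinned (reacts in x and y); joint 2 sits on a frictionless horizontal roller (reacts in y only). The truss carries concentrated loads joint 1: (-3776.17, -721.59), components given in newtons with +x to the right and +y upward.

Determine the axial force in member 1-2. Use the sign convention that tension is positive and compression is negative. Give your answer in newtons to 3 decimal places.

1623.478

N=3 nodes, M=3 members, R=3 reactions → 2N=6, M+R=6
member 0 (0-1): L=4.5106, (cx,cy)=(0.8207,0.5713)
member 1 (0-2): L=6.8000, (cx,cy)=(1.0000,0.0000)
member 2 (1-2): L=4.0297, (cx,cy)=(0.7688,-0.6395)
solve A·x = −loads:
  F[0-1] = -3080.2564 N (compression)
  F[0-2] = -1248.1145 N (compression)
  F[1-2] = +1623.4779 N (tension)
  Rx@0 = +3776.1700 N
  Ry@0 = +1759.8053 N
  Ry@2 = -1038.2153 N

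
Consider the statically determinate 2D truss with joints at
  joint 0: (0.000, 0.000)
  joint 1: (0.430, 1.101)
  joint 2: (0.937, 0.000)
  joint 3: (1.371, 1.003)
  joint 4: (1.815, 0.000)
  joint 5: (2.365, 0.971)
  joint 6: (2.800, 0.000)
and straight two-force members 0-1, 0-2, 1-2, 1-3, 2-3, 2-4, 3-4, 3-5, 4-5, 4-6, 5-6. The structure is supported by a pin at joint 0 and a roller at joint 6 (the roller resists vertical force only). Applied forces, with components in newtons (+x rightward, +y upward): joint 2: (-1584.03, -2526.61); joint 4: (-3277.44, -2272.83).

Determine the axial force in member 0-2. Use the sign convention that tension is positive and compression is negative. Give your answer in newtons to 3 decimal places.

N=7 nodes, M=11 members, R=3 reactions → 2N=14, M+R=14
member 0 (0-1): L=1.1820, (cx,cy)=(0.3638,0.9315)
member 1 (0-2): L=0.9370, (cx,cy)=(1.0000,0.0000)
member 2 (1-2): L=1.2121, (cx,cy)=(0.4183,-0.9083)
member 3 (1-3): L=0.9461, (cx,cy)=(0.9946,-0.1036)
member 4 (2-3): L=1.0929, (cx,cy)=(0.3971,0.9178)
member 5 (2-4): L=0.8780, (cx,cy)=(1.0000,0.0000)
member 6 (3-4): L=1.0969, (cx,cy)=(0.4048,-0.9144)
member 7 (3-5): L=0.9945, (cx,cy)=(0.9995,-0.0322)
member 8 (4-5): L=1.1159, (cx,cy)=(0.4929,0.8701)
member 9 (4-6): L=0.9850, (cx,cy)=(1.0000,0.0000)
member 10 (5-6): L=1.0640, (cx,cy)=(0.4088,-0.9126)
solve A·x = −loads:
  F[0-1] = -2663.1251 N (compression)
  F[0-2] = -3892.6432 N (compression)
  F[1-2] = +2985.2723 N (tension)
  F[1-3] = -2229.4794 N (compression)
  F[2-3] = -201.5503 N (compression)
  F[2-4] = -979.9141 N (compression)
  F[3-4] = +31.0654 N (tension)
  F[3-5] = -2311.2975 N (compression)
  F[4-5] = +2579.4654 N (tension)
  F[4-6] = +1038.8001 N (tension)
  F[5-6] = -2540.8475 N (compression)
  Rx@0 = +4861.4700 N
  Ry@0 = +2480.6471 N
  Ry@6 = +2318.7929 N

-3892.643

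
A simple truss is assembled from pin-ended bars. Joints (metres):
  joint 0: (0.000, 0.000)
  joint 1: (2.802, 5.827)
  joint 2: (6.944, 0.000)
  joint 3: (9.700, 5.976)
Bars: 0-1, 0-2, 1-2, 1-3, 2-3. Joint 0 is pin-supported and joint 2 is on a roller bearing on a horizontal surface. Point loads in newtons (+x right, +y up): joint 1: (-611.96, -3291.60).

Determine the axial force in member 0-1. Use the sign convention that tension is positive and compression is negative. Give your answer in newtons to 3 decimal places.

N=4 nodes, M=5 members, R=3 reactions → 2N=8, M+R=8
member 0 (0-1): L=6.4657, (cx,cy)=(0.4334,0.9012)
member 1 (0-2): L=6.9440, (cx,cy)=(1.0000,0.0000)
member 2 (1-2): L=7.1491, (cx,cy)=(0.5794,-0.8151)
member 3 (1-3): L=6.8996, (cx,cy)=(0.9998,0.0216)
member 4 (2-3): L=6.5809, (cx,cy)=(0.4188,0.9081)
solve A·x = −loads:
  F[0-1] = -2748.4061 N (compression)
  F[0-2] = +579.1016 N (tension)
  F[1-2] = -999.5350 N (compression)
  F[1-3] = +0.0000 N (tension)
  F[2-3] = -0.0000 N (compression)
  Rx@0 = +611.9600 N
  Ry@0 = +2476.9151 N
  Ry@2 = +814.6849 N

-2748.406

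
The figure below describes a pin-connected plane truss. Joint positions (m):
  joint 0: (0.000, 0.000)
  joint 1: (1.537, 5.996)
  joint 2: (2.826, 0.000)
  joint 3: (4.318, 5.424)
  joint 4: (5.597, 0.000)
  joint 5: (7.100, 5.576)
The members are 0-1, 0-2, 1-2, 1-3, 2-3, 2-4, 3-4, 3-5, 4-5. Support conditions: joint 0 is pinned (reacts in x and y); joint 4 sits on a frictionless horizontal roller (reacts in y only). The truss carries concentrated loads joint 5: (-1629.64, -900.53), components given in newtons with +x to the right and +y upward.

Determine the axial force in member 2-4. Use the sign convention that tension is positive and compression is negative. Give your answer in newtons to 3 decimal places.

-529.680

N=6 nodes, M=9 members, R=3 reactions → 2N=12, M+R=12
member 0 (0-1): L=6.1899, (cx,cy)=(0.2483,0.9687)
member 1 (0-2): L=2.8260, (cx,cy)=(1.0000,0.0000)
member 2 (1-2): L=6.1330, (cx,cy)=(0.2102,-0.9777)
member 3 (1-3): L=2.8392, (cx,cy)=(0.9795,-0.2015)
member 4 (2-3): L=5.6255, (cx,cy)=(0.2652,0.9642)
member 5 (2-4): L=2.7710, (cx,cy)=(1.0000,0.0000)
member 6 (3-4): L=5.5728, (cx,cy)=(0.2295,-0.9733)
member 7 (3-5): L=2.7861, (cx,cy)=(0.9985,0.0546)
member 8 (4-5): L=5.7750, (cx,cy)=(0.2603,0.9655)
solve A·x = −loads:
  F[0-1] = -1426.3731 N (compression)
  F[0-2] = -1275.4583 N (compression)
  F[1-2] = +1556.6082 N (tension)
  F[1-3] = -695.6044 N (compression)
  F[2-3] = -1578.3652 N (compression)
  F[2-4] = -529.6803 N (compression)
  F[3-4] = +1340.5761 N (tension)
  F[3-5] = -1409.7340 N (compression)
  F[4-5] = -853.0171 N (compression)
  Rx@0 = +1629.6400 N
  Ry@0 = +1381.7002 N
  Ry@4 = -481.1702 N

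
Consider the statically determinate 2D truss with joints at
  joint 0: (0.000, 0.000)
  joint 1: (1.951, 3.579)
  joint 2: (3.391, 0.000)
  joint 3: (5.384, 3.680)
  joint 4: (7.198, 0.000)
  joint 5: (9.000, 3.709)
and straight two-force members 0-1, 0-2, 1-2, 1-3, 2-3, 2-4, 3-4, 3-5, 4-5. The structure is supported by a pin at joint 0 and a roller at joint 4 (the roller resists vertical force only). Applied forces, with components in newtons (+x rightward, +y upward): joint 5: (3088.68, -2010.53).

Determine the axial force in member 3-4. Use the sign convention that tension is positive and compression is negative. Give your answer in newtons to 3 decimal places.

N=6 nodes, M=9 members, R=3 reactions → 2N=12, M+R=12
member 0 (0-1): L=4.0762, (cx,cy)=(0.4786,0.8780)
member 1 (0-2): L=3.3910, (cx,cy)=(1.0000,0.0000)
member 2 (1-2): L=3.8578, (cx,cy)=(0.3733,-0.9277)
member 3 (1-3): L=3.4345, (cx,cy)=(0.9996,0.0294)
member 4 (2-3): L=4.1850, (cx,cy)=(0.4762,0.8793)
member 5 (2-4): L=3.8070, (cx,cy)=(1.0000,0.0000)
member 6 (3-4): L=4.1028, (cx,cy)=(0.4421,-0.8969)
member 7 (3-5): L=3.6161, (cx,cy)=(1.0000,0.0080)
member 8 (4-5): L=4.1236, (cx,cy)=(0.4370,0.8995)
solve A·x = −loads:
  F[0-1] = +2385.9117 N (tension)
  F[0-2] = +1946.7143 N (tension)
  F[1-2] = -2195.8696 N (compression)
  F[1-3] = +1962.4601 N (tension)
  F[2-3] = +2316.7317 N (tension)
  F[2-4] = +23.7911 N (tension)
  F[3-4] = -2299.0635 N (compression)
  F[3-5] = +4081.5206 N (tension)
  F[4-5] = -2271.6498 N (compression)
  Rx@0 = -3088.6800 N
  Ry@0 = -2094.8721 N
  Ry@4 = +4105.4021 N

-2299.064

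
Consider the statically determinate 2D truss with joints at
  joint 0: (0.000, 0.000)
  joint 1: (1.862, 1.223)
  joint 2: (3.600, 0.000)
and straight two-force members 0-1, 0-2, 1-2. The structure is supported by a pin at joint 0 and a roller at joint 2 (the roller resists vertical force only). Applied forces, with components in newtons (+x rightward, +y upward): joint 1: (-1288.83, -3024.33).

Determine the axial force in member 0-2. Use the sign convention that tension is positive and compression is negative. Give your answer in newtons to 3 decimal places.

N=3 nodes, M=3 members, R=3 reactions → 2N=6, M+R=6
member 0 (0-1): L=2.2277, (cx,cy)=(0.8358,0.5490)
member 1 (0-2): L=3.6000, (cx,cy)=(1.0000,0.0000)
member 2 (1-2): L=2.1252, (cx,cy)=(0.8178,-0.5755)
solve A·x = −loads:
  F[0-1] = -3457.1200 N (compression)
  F[0-2] = +1600.7314 N (tension)
  F[1-2] = -1957.3279 N (compression)
  Rx@0 = +1288.8300 N
  Ry@0 = +1897.9235 N
  Ry@2 = +1126.4065 N

1600.731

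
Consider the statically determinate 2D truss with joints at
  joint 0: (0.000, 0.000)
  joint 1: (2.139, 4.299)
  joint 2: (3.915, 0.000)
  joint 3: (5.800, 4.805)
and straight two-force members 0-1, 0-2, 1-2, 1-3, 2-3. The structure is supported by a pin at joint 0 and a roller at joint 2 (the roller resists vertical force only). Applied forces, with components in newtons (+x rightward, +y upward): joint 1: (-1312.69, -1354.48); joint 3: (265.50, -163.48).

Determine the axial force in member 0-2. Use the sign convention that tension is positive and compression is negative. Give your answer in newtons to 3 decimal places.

-225.563

N=4 nodes, M=5 members, R=3 reactions → 2N=8, M+R=8
member 0 (0-1): L=4.8017, (cx,cy)=(0.4455,0.8953)
member 1 (0-2): L=3.9150, (cx,cy)=(1.0000,0.0000)
member 2 (1-2): L=4.6514, (cx,cy)=(0.3818,-0.9242)
member 3 (1-3): L=3.6958, (cx,cy)=(0.9906,0.1369)
member 4 (2-3): L=5.1615, (cx,cy)=(0.3652,0.9309)
solve A·x = −loads:
  F[0-1] = -1844.4333 N (compression)
  F[0-2] = -225.5625 N (compression)
  F[1-2] = +373.2952 N (tension)
  F[1-3] = +351.8441 N (tension)
  F[2-3] = -227.3556 N (compression)
  Rx@0 = +1047.1900 N
  Ry@0 = +1651.3215 N
  Ry@2 = -133.3615 N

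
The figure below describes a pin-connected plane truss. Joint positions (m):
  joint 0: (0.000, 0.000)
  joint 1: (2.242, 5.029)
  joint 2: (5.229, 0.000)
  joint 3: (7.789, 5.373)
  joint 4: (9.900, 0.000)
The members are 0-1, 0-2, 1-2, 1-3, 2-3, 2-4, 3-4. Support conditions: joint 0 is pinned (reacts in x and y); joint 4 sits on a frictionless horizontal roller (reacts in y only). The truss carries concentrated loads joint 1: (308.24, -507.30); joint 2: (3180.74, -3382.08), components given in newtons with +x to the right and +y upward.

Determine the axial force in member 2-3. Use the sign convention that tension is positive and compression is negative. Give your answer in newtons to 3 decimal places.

2406.090

N=5 nodes, M=7 members, R=3 reactions → 2N=10, M+R=10
member 0 (0-1): L=5.5061, (cx,cy)=(0.4072,0.9133)
member 1 (0-2): L=5.2290, (cx,cy)=(1.0000,0.0000)
member 2 (1-2): L=5.8492, (cx,cy)=(0.5107,-0.8598)
member 3 (1-3): L=5.5577, (cx,cy)=(0.9981,0.0619)
member 4 (2-3): L=5.9517, (cx,cy)=(0.4301,0.9028)
member 5 (2-4): L=4.6710, (cx,cy)=(1.0000,0.0000)
member 6 (3-4): L=5.7728, (cx,cy)=(0.3657,-0.9307)
solve A·x = −loads:
  F[0-1] = -2005.3303 N (compression)
  F[0-2] = +4305.5163 N (tension)
  F[1-2] = +1407.2720 N (tension)
  F[1-3] = -1846.9681 N (compression)
  F[2-3] = +2406.0900 N (tension)
  F[2-4] = +808.4970 N (tension)
  F[3-4] = -2210.9464 N (compression)
  Rx@0 = -3488.9800 N
  Ry@0 = +1831.5616 N
  Ry@4 = +2057.8184 N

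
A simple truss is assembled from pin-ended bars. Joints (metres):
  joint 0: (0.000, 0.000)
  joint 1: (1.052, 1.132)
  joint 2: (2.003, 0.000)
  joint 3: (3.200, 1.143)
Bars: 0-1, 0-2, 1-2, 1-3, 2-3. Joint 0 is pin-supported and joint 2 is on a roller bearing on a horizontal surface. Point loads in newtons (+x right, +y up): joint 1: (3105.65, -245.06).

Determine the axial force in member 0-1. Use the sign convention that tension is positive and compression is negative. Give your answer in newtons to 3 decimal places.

N=4 nodes, M=5 members, R=3 reactions → 2N=8, M+R=8
member 0 (0-1): L=1.5454, (cx,cy)=(0.6807,0.7325)
member 1 (0-2): L=2.0030, (cx,cy)=(1.0000,0.0000)
member 2 (1-2): L=1.4785, (cx,cy)=(0.6432,-0.7657)
member 3 (1-3): L=2.1480, (cx,cy)=(1.0000,0.0051)
member 4 (2-3): L=1.6551, (cx,cy)=(0.7232,0.6906)
solve A·x = −loads:
  F[0-1] = +2237.2368 N (tension)
  F[0-2] = +1582.6536 N (tension)
  F[1-2] = -2460.4415 N (compression)
  F[1-3] = +0.0000 N (tension)
  F[2-3] = +0.0000 N (tension)
  Rx@0 = -3105.6500 N
  Ry@0 = -1638.8136 N
  Ry@2 = +1883.8736 N

2237.237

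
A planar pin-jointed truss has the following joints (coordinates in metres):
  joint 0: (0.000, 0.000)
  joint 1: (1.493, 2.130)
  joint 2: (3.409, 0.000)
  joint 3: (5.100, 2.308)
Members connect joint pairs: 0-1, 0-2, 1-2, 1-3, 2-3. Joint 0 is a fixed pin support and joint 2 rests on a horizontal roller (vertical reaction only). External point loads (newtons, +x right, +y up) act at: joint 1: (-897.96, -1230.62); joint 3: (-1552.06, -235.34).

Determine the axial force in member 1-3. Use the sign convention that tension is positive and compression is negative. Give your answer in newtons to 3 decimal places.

-1433.129

N=4 nodes, M=5 members, R=3 reactions → 2N=8, M+R=8
member 0 (0-1): L=2.6011, (cx,cy)=(0.5740,0.8189)
member 1 (0-2): L=3.4090, (cx,cy)=(1.0000,0.0000)
member 2 (1-2): L=2.8650, (cx,cy)=(0.6688,-0.7435)
member 3 (1-3): L=3.6114, (cx,cy)=(0.9988,0.0493)
member 4 (2-3): L=2.8612, (cx,cy)=(0.5910,0.8067)
solve A·x = −loads:
  F[0-1] = -2670.4776 N (compression)
  F[0-2] = -917.2239 N (compression)
  F[1-2] = +1191.0653 N (tension)
  F[1-3] = -1433.1289 N (compression)
  F[2-3] = -204.1791 N (compression)
  Rx@0 = +2450.0200 N
  Ry@0 = +2186.7754 N
  Ry@2 = -720.8154 N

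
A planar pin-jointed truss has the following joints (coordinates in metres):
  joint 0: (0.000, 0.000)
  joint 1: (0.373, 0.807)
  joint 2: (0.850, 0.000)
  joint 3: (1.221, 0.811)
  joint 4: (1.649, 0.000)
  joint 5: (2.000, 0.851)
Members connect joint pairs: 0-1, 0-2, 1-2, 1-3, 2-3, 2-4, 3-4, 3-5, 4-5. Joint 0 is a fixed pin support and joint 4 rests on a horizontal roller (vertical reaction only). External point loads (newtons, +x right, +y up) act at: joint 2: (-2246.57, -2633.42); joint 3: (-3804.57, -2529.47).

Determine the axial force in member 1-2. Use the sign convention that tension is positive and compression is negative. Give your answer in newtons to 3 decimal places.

N=6 nodes, M=9 members, R=3 reactions → 2N=12, M+R=12
member 0 (0-1): L=0.8890, (cx,cy)=(0.4196,0.9077)
member 1 (0-2): L=0.8500, (cx,cy)=(1.0000,0.0000)
member 2 (1-2): L=0.9374, (cx,cy)=(0.5088,-0.8609)
member 3 (1-3): L=0.8480, (cx,cy)=(1.0000,0.0047)
member 4 (2-3): L=0.8918, (cx,cy)=(0.4160,0.9094)
member 5 (2-4): L=0.7990, (cx,cy)=(1.0000,0.0000)
member 6 (3-4): L=0.9170, (cx,cy)=(0.4667,-0.8844)
member 7 (3-5): L=0.7800, (cx,cy)=(0.9987,0.0513)
member 8 (4-5): L=0.9205, (cx,cy)=(0.3813,0.9245)
solve A·x = −loads:
  F[0-1] = -4190.2955 N (compression)
  F[0-2] = -4293.0704 N (compression)
  F[1-2] = +4396.5271 N (tension)
  F[1-3] = -3995.2303 N (compression)
  F[2-3] = -1266.1430 N (compression)
  F[2-4] = +717.3291 N (tension)
  F[3-4] = -1536.9090 N (compression)
  F[3-5] = +0.0000 N (tension)
  F[4-5] = +0.0000 N (tension)
  Rx@0 = +6051.1400 N
  Ry@0 = +3803.6519 N
  Ry@4 = +1359.2381 N

4396.527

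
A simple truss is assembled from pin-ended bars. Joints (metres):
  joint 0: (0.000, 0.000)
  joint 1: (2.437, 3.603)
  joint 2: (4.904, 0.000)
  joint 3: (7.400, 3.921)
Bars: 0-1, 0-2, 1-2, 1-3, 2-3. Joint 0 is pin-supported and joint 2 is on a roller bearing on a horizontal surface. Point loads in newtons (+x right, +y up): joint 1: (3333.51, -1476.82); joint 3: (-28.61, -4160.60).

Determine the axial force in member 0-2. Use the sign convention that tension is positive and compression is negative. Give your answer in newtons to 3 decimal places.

733.991

N=4 nodes, M=5 members, R=3 reactions → 2N=8, M+R=8
member 0 (0-1): L=4.3498, (cx,cy)=(0.5603,0.8283)
member 1 (0-2): L=4.9040, (cx,cy)=(1.0000,0.0000)
member 2 (1-2): L=4.3667, (cx,cy)=(0.5650,-0.8251)
member 3 (1-3): L=4.9732, (cx,cy)=(0.9980,0.0639)
member 4 (2-3): L=4.6480, (cx,cy)=(0.5370,0.8436)
solve A·x = −loads:
  F[0-1] = +4588.7920 N (tension)
  F[0-2] = +733.9910 N (tension)
  F[1-2] = -6184.3310 N (compression)
  F[1-3] = +2736.9182 N (tension)
  F[2-3] = -5139.5218 N (compression)
  Rx@0 = -3304.9000 N
  Ry@0 = -3800.9787 N
  Ry@2 = +9438.3987 N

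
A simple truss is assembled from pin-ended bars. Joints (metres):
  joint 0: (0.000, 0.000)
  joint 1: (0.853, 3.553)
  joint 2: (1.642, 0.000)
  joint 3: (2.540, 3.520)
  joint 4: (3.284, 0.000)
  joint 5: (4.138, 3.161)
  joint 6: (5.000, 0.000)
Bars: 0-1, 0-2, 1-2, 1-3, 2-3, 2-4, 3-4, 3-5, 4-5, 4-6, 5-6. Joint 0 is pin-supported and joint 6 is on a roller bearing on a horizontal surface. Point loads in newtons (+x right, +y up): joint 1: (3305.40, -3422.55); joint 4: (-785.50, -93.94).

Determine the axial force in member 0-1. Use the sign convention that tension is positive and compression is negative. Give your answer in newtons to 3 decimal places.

-536.921

N=7 nodes, M=11 members, R=3 reactions → 2N=14, M+R=14
member 0 (0-1): L=3.6540, (cx,cy)=(0.2334,0.9724)
member 1 (0-2): L=1.6420, (cx,cy)=(1.0000,0.0000)
member 2 (1-2): L=3.6396, (cx,cy)=(0.2168,-0.9762)
member 3 (1-3): L=1.6873, (cx,cy)=(0.9998,-0.0196)
member 4 (2-3): L=3.6327, (cx,cy)=(0.2472,0.9690)
member 5 (2-4): L=1.6420, (cx,cy)=(1.0000,0.0000)
member 6 (3-4): L=3.5978, (cx,cy)=(0.2068,-0.9784)
member 7 (3-5): L=1.6378, (cx,cy)=(0.9757,-0.2192)
member 8 (4-5): L=3.2743, (cx,cy)=(0.2608,0.9654)
member 9 (4-6): L=1.7160, (cx,cy)=(1.0000,0.0000)
member 10 (5-6): L=3.2764, (cx,cy)=(0.2631,-0.9648)
solve A·x = −loads:
  F[0-1] = -536.9211 N (compression)
  F[0-2] = +2645.2418 N (tension)
  F[1-2] = -2915.0371 N (compression)
  F[1-3] = -2799.3409 N (compression)
  F[2-3] = +2936.8598 N (tension)
  F[2-4] = +1287.3246 N (tension)
  F[3-4] = -2612.6433 N (compression)
  F[3-5] = -1570.7413 N (compression)
  F[4-5] = +2745.1225 N (tension)
  F[4-6] = +816.5695 N (tension)
  F[5-6] = -3103.7464 N (compression)
  Rx@0 = -2519.9000 N
  Ry@0 = +522.0859 N
  Ry@6 = +2994.4041 N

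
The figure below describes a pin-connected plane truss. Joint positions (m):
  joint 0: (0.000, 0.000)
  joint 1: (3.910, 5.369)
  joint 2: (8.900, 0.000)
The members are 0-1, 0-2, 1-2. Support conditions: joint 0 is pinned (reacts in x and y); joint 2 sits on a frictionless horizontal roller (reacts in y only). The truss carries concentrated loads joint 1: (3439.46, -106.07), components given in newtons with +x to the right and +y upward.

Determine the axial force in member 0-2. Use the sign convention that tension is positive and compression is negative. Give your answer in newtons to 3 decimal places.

1971.726

N=3 nodes, M=3 members, R=3 reactions → 2N=6, M+R=6
member 0 (0-1): L=6.6419, (cx,cy)=(0.5887,0.8084)
member 1 (0-2): L=8.9000, (cx,cy)=(1.0000,0.0000)
member 2 (1-2): L=7.3298, (cx,cy)=(0.6808,-0.7325)
solve A·x = −loads:
  F[0-1] = +2493.2168 N (tension)
  F[0-2] = +1971.7262 N (tension)
  F[1-2] = -2896.2721 N (compression)
  Rx@0 = -3439.4600 N
  Ry@0 = -2015.4125 N
  Ry@2 = +2121.4825 N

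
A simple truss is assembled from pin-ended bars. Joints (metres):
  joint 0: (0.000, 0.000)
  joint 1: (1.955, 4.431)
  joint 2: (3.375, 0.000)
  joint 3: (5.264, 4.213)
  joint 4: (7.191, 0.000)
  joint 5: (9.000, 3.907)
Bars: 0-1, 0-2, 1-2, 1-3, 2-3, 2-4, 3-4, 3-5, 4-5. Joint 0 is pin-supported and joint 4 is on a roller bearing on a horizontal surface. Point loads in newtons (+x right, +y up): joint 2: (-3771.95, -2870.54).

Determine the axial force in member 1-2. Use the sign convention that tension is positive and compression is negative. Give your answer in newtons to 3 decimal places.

1681.600

N=6 nodes, M=9 members, R=3 reactions → 2N=12, M+R=12
member 0 (0-1): L=4.8431, (cx,cy)=(0.4037,0.9149)
member 1 (0-2): L=3.3750, (cx,cy)=(1.0000,0.0000)
member 2 (1-2): L=4.6530, (cx,cy)=(0.3052,-0.9523)
member 3 (1-3): L=3.3162, (cx,cy)=(0.9978,-0.0657)
member 4 (2-3): L=4.6171, (cx,cy)=(0.4091,0.9125)
member 5 (2-4): L=3.8160, (cx,cy)=(1.0000,0.0000)
member 6 (3-4): L=4.6328, (cx,cy)=(0.4159,-0.9094)
member 7 (3-5): L=3.7485, (cx,cy)=(0.9967,-0.0816)
member 8 (4-5): L=4.3055, (cx,cy)=(0.4202,0.9074)
solve A·x = −loads:
  F[0-1] = -1664.9681 N (compression)
  F[0-2] = -3099.8596 N (compression)
  F[1-2] = +1681.5998 N (tension)
  F[1-3] = -1187.8525 N (compression)
  F[2-3] = +1390.8994 N (tension)
  F[2-4] = +616.2236 N (tension)
  F[3-4] = -1481.4902 N (compression)
  F[3-5] = -0.0000 N (tension)
  F[4-5] = +0.0000 N (tension)
  Rx@0 = +3771.9500 N
  Ry@0 = +1523.2903 N
  Ry@4 = +1347.2497 N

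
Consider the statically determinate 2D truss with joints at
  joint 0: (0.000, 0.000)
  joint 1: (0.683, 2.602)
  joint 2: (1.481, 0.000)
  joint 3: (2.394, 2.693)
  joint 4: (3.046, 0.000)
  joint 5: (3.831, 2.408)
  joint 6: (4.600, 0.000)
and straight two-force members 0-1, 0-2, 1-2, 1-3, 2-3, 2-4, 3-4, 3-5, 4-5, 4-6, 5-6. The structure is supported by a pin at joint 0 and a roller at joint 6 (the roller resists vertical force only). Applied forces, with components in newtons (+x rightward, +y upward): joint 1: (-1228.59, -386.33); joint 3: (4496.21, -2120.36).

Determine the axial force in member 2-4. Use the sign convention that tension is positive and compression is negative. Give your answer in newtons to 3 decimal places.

2537.886

N=7 nodes, M=11 members, R=3 reactions → 2N=14, M+R=14
member 0 (0-1): L=2.6901, (cx,cy)=(0.2539,0.9672)
member 1 (0-2): L=1.4810, (cx,cy)=(1.0000,0.0000)
member 2 (1-2): L=2.7216, (cx,cy)=(0.2932,-0.9560)
member 3 (1-3): L=1.7134, (cx,cy)=(0.9986,0.0531)
member 4 (2-3): L=2.8436, (cx,cy)=(0.3211,0.9471)
member 5 (2-4): L=1.5650, (cx,cy)=(1.0000,0.0000)
member 6 (3-4): L=2.7708, (cx,cy)=(0.2353,-0.9719)
member 7 (3-5): L=1.4650, (cx,cy)=(0.9809,-0.1945)
member 8 (4-5): L=2.5327, (cx,cy)=(0.3099,0.9508)
member 9 (4-6): L=1.5540, (cx,cy)=(1.0000,0.0000)
member 10 (5-6): L=2.5278, (cx,cy)=(0.3042,-0.9526)
solve A·x = −loads:
  F[0-1] = +611.5007 N (tension)
  F[0-2] = +3112.3664 N (tension)
  F[1-2] = -930.5822 N (compression)
  F[1-3] = +1659.0391 N (tension)
  F[2-3] = +939.4213 N (tension)
  F[2-4] = +2537.8861 N (tension)
  F[3-4] = -2804.4446 N (compression)
  F[3-5] = -1914.5485 N (compression)
  F[4-5] = +2866.8752 N (tension)
  F[4-6] = +989.4021 N (tension)
  F[5-6] = -3252.3028 N (compression)
  Rx@0 = -3267.6200 N
  Ry@0 = -591.4638 N
  Ry@6 = +3098.1538 N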